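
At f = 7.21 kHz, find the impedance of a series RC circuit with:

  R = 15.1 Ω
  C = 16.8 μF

Step 1 — Angular frequency: ω = 2π·f = 2π·7210 = 4.53e+04 rad/s.
Step 2 — Component impedances:
  R: Z = R = 15.1 Ω
  C: Z = 1/(jωC) = -j/(ω·C) = 0 - j1.314 Ω
Step 3 — Series combination: Z_total = R + C = 15.1 - j1.314 Ω = 15.16∠-5.0° Ω.

Z = 15.1 - j1.314 Ω = 15.16∠-5.0° Ω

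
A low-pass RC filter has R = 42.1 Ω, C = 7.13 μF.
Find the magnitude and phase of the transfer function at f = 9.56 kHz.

Step 1 — Angular frequency: ω = 2π·9560 = 6.007e+04 rad/s.
Step 2 — Transfer function: H(jω) = 1/(1 + jωRC).
Step 3 — Denominator: 1 + jωRC = 1 + j·6.007e+04·42.1·7.13e-06 = 1 + j18.03.
Step 4 — H = 0.003067 - j0.05529.
Step 5 — Magnitude: |H| = 0.05538 (-25.1 dB); phase: φ = -86.8°.

|H| = 0.05538 (-25.1 dB), φ = -86.8°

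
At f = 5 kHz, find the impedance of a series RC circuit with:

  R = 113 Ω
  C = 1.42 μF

Step 1 — Angular frequency: ω = 2π·f = 2π·5000 = 3.142e+04 rad/s.
Step 2 — Component impedances:
  R: Z = R = 113 Ω
  C: Z = 1/(jωC) = -j/(ω·C) = 0 - j22.42 Ω
Step 3 — Series combination: Z_total = R + C = 113 - j22.42 Ω = 115.2∠-11.2° Ω.

Z = 113 - j22.42 Ω = 115.2∠-11.2° Ω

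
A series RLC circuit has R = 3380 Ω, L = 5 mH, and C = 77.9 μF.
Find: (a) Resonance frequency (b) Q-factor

Step 1 — Resonance condition Im(Z)=0 gives ω₀ = 1/√(LC).
Step 2 — ω₀ = 1/√(0.005·7.79e-05) = 1602 rad/s.
Step 3 — f₀ = ω₀/(2π) = 255 Hz.
Step 4 — Series Q: Q = ω₀L/R = 1602·0.005/3380 = 0.00237.

(a) f₀ = 255 Hz  (b) Q = 0.00237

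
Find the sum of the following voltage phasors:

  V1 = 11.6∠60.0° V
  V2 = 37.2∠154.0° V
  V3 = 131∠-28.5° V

Step 1 — Convert each phasor to rectangular form:
  V1 = 11.6·(cos(60.0°) + j·sin(60.0°)) = 5.8 + j10.05 V
  V2 = 37.2·(cos(154.0°) + j·sin(154.0°)) = -33.44 + j16.31 V
  V3 = 131·(cos(-28.5°) + j·sin(-28.5°)) = 115.1 - j62.51 V
Step 2 — Sum components: V_total = 87.49 - j36.15 V.
Step 3 — Convert to polar: |V_total| = 94.67 V, ∠V_total = -22.5°.

V_total = 94.67∠-22.5° V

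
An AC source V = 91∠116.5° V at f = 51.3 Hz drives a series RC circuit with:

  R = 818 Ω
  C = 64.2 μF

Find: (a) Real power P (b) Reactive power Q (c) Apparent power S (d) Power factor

Step 1 — Angular frequency: ω = 2π·f = 2π·51.3 = 322.3 rad/s.
Step 2 — Component impedances:
  R: Z = R = 818 Ω
  C: Z = 1/(jωC) = -j/(ω·C) = 0 - j48.32 Ω
Step 3 — Series combination: Z_total = R + C = 818 - j48.32 Ω = 819.4∠-3.4° Ω.
Step 4 — Source phasor: V = 91∠116.5° V = -40.6 + j81.44 V.
Step 5 — Current: I = V / Z = -0.05533 + j0.09629 A = 0.1111∠119.9° A.
Step 6 — Complex power: S = V·I* = 10.09 - j0.596 VA.
Step 7 — Real power: P = Re(S) = 10.09 W.
Step 8 — Reactive power: Q = Im(S) = -0.596 VAR.
Step 9 — Apparent power: |S| = 10.11 VA.
Step 10 — Power factor: PF = P/|S| = 0.9983 (leading).

(a) P = 10.09 W  (b) Q = -0.596 VAR  (c) S = 10.11 VA  (d) PF = 0.9983 (leading)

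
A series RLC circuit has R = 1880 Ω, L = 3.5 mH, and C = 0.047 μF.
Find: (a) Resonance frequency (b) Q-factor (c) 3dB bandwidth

Step 1 — Resonance: ω₀ = 1/√(LC) = 1/√(0.0035·4.7e-08) = 7.797e+04 rad/s.
Step 2 — f₀ = ω₀/(2π) = 1.241e+04 Hz.
Step 3 — Series Q: Q = ω₀L/R = 7.797e+04·0.0035/1880 = 0.1452.
Step 4 — Bandwidth: Δω = ω₀/Q = 5.371e+05 rad/s; BW = Δω/(2π) = 8.549e+04 Hz.

(a) f₀ = 1.241e+04 Hz  (b) Q = 0.1452  (c) BW = 8.549e+04 Hz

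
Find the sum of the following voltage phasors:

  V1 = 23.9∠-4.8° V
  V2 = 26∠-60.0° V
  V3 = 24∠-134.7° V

Step 1 — Convert each phasor to rectangular form:
  V1 = 23.9·(cos(-4.8°) + j·sin(-4.8°)) = 23.82 - j2 V
  V2 = 26·(cos(-60.0°) + j·sin(-60.0°)) = 13 - j22.52 V
  V3 = 24·(cos(-134.7°) + j·sin(-134.7°)) = -16.88 - j17.06 V
Step 2 — Sum components: V_total = 19.93 - j41.58 V.
Step 3 — Convert to polar: |V_total| = 46.11 V, ∠V_total = -64.4°.

V_total = 46.11∠-64.4° V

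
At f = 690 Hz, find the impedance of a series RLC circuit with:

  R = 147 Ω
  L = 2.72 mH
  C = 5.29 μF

Step 1 — Angular frequency: ω = 2π·f = 2π·690 = 4335 rad/s.
Step 2 — Component impedances:
  R: Z = R = 147 Ω
  L: Z = jωL = j·4335·0.00272 = 0 + j11.79 Ω
  C: Z = 1/(jωC) = -j/(ω·C) = 0 - j43.6 Ω
Step 3 — Series combination: Z_total = R + L + C = 147 - j31.81 Ω = 150.4∠-12.2° Ω.

Z = 147 - j31.81 Ω = 150.4∠-12.2° Ω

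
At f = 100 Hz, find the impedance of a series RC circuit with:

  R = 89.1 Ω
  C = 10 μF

Step 1 — Angular frequency: ω = 2π·f = 2π·100 = 628.3 rad/s.
Step 2 — Component impedances:
  R: Z = R = 89.1 Ω
  C: Z = 1/(jωC) = -j/(ω·C) = 0 - j159.2 Ω
Step 3 — Series combination: Z_total = R + C = 89.1 - j159.2 Ω = 182.4∠-60.8° Ω.

Z = 89.1 - j159.2 Ω = 182.4∠-60.8° Ω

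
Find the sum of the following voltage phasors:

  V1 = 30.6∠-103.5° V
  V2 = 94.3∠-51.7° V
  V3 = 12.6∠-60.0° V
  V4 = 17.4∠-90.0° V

Step 1 — Convert each phasor to rectangular form:
  V1 = 30.6·(cos(-103.5°) + j·sin(-103.5°)) = -7.143 - j29.75 V
  V2 = 94.3·(cos(-51.7°) + j·sin(-51.7°)) = 58.45 - j74 V
  V3 = 12.6·(cos(-60.0°) + j·sin(-60.0°)) = 6.3 - j10.91 V
  V4 = 17.4·(cos(-90.0°) + j·sin(-90.0°)) = 0 - j17.4 V
Step 2 — Sum components: V_total = 57.6 - j132.1 V.
Step 3 — Convert to polar: |V_total| = 144.1 V, ∠V_total = -66.4°.

V_total = 144.1∠-66.4° V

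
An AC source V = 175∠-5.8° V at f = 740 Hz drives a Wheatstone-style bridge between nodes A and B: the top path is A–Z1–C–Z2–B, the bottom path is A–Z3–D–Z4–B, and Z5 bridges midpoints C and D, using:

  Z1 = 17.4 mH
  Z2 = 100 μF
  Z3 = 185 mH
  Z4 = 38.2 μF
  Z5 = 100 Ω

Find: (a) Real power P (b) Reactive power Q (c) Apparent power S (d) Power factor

Step 1 — Angular frequency: ω = 2π·f = 2π·740 = 4650 rad/s.
Step 2 — Component impedances:
  Z1: Z = jωL = j·4650·0.0174 = 0 + j80.9 Ω
  Z2: Z = 1/(jωC) = -j/(ω·C) = 0 - j2.151 Ω
  Z3: Z = jωL = j·4650·0.185 = 0 + j860.2 Ω
  Z4: Z = 1/(jωC) = -j/(ω·C) = 0 - j5.63 Ω
  Z5: Z = R = 100 Ω
Step 3 — Bridge requires nodal analysis (the Z5 bridge couples midpoints C and D, so the two paths cannot be reduced to a simple series/parallel combination). Setting node B to ground and injecting 1 A at node A, the 3-node admittance system at A, C, D solves to V_A = Z_AB = 0.02219 + j72.11 Ω = 72.11∠90.0° Ω.
Step 4 — Source phasor: V = 175∠-5.8° V = 174.1 - j17.68 V.
Step 5 — Current: I = V / Z = -0.2445 - j2.415 A = 2.427∠-95.8° A.
Step 6 — Complex power: S = V·I* = 0.1307 + j424.7 VA.
Step 7 — Real power: P = Re(S) = 0.1307 W.
Step 8 — Reactive power: Q = Im(S) = 424.7 VAR.
Step 9 — Apparent power: |S| = 424.7 VA.
Step 10 — Power factor: PF = P/|S| = 0.0003077 (lagging).

(a) P = 0.1307 W  (b) Q = 424.7 VAR  (c) S = 424.7 VA  (d) PF = 0.0003077 (lagging)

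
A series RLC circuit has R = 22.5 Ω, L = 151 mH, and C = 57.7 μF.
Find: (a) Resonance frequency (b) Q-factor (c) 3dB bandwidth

Step 1 — Resonance: ω₀ = 1/√(LC) = 1/√(0.151·5.77e-05) = 338.8 rad/s.
Step 2 — f₀ = ω₀/(2π) = 53.92 Hz.
Step 3 — Series Q: Q = ω₀L/R = 338.8·0.151/22.5 = 2.274.
Step 4 — Bandwidth: Δω = ω₀/Q = 149 rad/s; BW = Δω/(2π) = 23.72 Hz.

(a) f₀ = 53.92 Hz  (b) Q = 2.274  (c) BW = 23.72 Hz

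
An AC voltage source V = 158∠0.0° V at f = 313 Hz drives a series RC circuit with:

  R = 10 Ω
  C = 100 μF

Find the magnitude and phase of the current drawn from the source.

Step 1 — Angular frequency: ω = 2π·f = 2π·313 = 1967 rad/s.
Step 2 — Component impedances:
  R: Z = R = 10 Ω
  C: Z = 1/(jωC) = -j/(ω·C) = 0 - j5.085 Ω
Step 3 — Series combination: Z_total = R + C = 10 - j5.085 Ω = 11.22∠-27.0° Ω.
Step 4 — Source phasor: V = 158∠0.0° V = 158 V.
Step 5 — Ohm's law: I = V / Z_total = (158) / (10 - j5.085) = 12.55 + j6.384 A.
Step 6 — Convert to polar: |I| = 14.08 A, ∠I = 27.0°.

I = 14.08∠27.0° A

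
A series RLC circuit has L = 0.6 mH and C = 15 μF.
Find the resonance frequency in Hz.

Step 1 — Resonance condition Im(Z)=0 gives ω₀ = 1/√(LC).
Step 2 — ω₀ = 1/√(0.0006·1.5e-05) = 1.054e+04 rad/s.
Step 3 — f₀ = ω₀/(2π) = 1678 Hz.

f₀ = 1678 Hz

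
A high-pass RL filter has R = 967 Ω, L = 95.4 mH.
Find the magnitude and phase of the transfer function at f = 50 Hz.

Step 1 — Angular frequency: ω = 2π·50 = 314.2 rad/s.
Step 2 — Transfer function: H(jω) = jωL/(R + jωL).
Step 3 — Numerator jωL = j·29.97; denominator R + jωL = 967 + j29.97.
Step 4 — H = 0.0009597 + j0.03096.
Step 5 — Magnitude: |H| = 0.03098 (-30.2 dB); phase: φ = 88.2°.

|H| = 0.03098 (-30.2 dB), φ = 88.2°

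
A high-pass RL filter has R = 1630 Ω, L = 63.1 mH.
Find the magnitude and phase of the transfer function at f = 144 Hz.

Step 1 — Angular frequency: ω = 2π·144 = 904.8 rad/s.
Step 2 — Transfer function: H(jω) = jωL/(R + jωL).
Step 3 — Numerator jωL = j·57.09; denominator R + jωL = 1630 + j57.09.
Step 4 — H = 0.001225 + j0.03498.
Step 5 — Magnitude: |H| = 0.035 (-29.1 dB); phase: φ = 88.0°.

|H| = 0.035 (-29.1 dB), φ = 88.0°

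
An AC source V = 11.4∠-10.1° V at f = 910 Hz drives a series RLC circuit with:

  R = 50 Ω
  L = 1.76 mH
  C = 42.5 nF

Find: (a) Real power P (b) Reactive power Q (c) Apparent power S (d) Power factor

Step 1 — Angular frequency: ω = 2π·f = 2π·910 = 5718 rad/s.
Step 2 — Component impedances:
  R: Z = R = 50 Ω
  L: Z = jωL = j·5718·0.00176 = 0 + j10.06 Ω
  C: Z = 1/(jωC) = -j/(ω·C) = 0 - j4115 Ω
Step 3 — Series combination: Z_total = R + L + C = 50 - j4105 Ω = 4105∠-89.3° Ω.
Step 4 — Source phasor: V = 11.4∠-10.1° V = 11.22 - j1.999 V.
Step 5 — Current: I = V / Z = 0.0005202 + j0.002728 A = 0.002777∠79.2° A.
Step 6 — Complex power: S = V·I* = 0.0003855 - j0.03165 VA.
Step 7 — Real power: P = Re(S) = 0.0003855 W.
Step 8 — Reactive power: Q = Im(S) = -0.03165 VAR.
Step 9 — Apparent power: |S| = 0.03166 VA.
Step 10 — Power factor: PF = P/|S| = 0.01218 (leading).

(a) P = 0.0003855 W  (b) Q = -0.03165 VAR  (c) S = 0.03166 VA  (d) PF = 0.01218 (leading)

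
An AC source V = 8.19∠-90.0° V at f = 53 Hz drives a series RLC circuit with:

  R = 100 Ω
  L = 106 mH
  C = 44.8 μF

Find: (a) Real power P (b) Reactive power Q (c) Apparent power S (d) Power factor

Step 1 — Angular frequency: ω = 2π·f = 2π·53 = 333 rad/s.
Step 2 — Component impedances:
  R: Z = R = 100 Ω
  L: Z = jωL = j·333·0.106 = 0 + j35.3 Ω
  C: Z = 1/(jωC) = -j/(ω·C) = 0 - j67.03 Ω
Step 3 — Series combination: Z_total = R + L + C = 100 - j31.73 Ω = 104.9∠-17.6° Ω.
Step 4 — Source phasor: V = 8.19∠-90.0° V = 0 - j8.19 V.
Step 5 — Current: I = V / Z = 0.02361 - j0.07441 A = 0.07806∠-72.4° A.
Step 6 — Complex power: S = V·I* = 0.6094 - j0.1934 VA.
Step 7 — Real power: P = Re(S) = 0.6094 W.
Step 8 — Reactive power: Q = Im(S) = -0.1934 VAR.
Step 9 — Apparent power: |S| = 0.6393 VA.
Step 10 — Power factor: PF = P/|S| = 0.9532 (leading).

(a) P = 0.6094 W  (b) Q = -0.1934 VAR  (c) S = 0.6393 VA  (d) PF = 0.9532 (leading)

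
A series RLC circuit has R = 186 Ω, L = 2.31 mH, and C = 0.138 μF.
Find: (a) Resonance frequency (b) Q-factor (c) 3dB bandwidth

Step 1 — Resonance: ω₀ = 1/√(LC) = 1/√(0.00231·1.38e-07) = 5.601e+04 rad/s.
Step 2 — f₀ = ω₀/(2π) = 8914 Hz.
Step 3 — Series Q: Q = ω₀L/R = 5.601e+04·0.00231/186 = 0.6956.
Step 4 — Bandwidth: Δω = ω₀/Q = 8.052e+04 rad/s; BW = Δω/(2π) = 1.282e+04 Hz.

(a) f₀ = 8914 Hz  (b) Q = 0.6956  (c) BW = 1.282e+04 Hz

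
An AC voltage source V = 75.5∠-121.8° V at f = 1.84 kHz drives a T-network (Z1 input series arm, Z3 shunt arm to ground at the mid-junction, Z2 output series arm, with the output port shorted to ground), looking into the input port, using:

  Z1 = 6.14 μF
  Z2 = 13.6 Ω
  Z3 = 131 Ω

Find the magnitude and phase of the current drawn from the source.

Step 1 — Angular frequency: ω = 2π·f = 2π·1840 = 1.156e+04 rad/s.
Step 2 — Component impedances:
  Z1: Z = 1/(jωC) = -j/(ω·C) = 0 - j14.09 Ω
  Z2: Z = R = 13.6 Ω
  Z3: Z = R = 131 Ω
Step 3 — With the output port shorted to ground, the output series arm Z2 runs from the junction to ground; the shunt arm Z3 also runs from the junction to ground. They appear in parallel: Z3 || Z2 = 12.32 Ω.
Step 4 — Series with input arm Z1: Z_in = Z1 + (Z3 || Z2) = 12.32 - j14.09 Ω = 18.72∠-48.8° Ω.
Step 5 — Source phasor: V = 75.5∠-121.8° V = -39.79 - j64.17 V.
Step 6 — Ohm's law: I = V / Z_total = (-39.79 - j64.17) / (12.32 - j14.09) = 1.181 - j3.857 A.
Step 7 — Convert to polar: |I| = 4.034 A, ∠I = -73.0°.

I = 4.034∠-73.0° A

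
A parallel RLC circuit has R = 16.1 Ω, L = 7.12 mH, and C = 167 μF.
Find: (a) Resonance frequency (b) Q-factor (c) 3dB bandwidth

Step 1 — Resonance: ω₀ = 1/√(LC) = 1/√(0.00712·0.000167) = 917.1 rad/s.
Step 2 — f₀ = ω₀/(2π) = 146 Hz.
Step 3 — Parallel Q: Q = R/(ω₀L) = 16.1/(917.1·0.00712) = 2.466.
Step 4 — Bandwidth: Δω = ω₀/Q = 371.9 rad/s; BW = Δω/(2π) = 59.19 Hz.

(a) f₀ = 146 Hz  (b) Q = 2.466  (c) BW = 59.19 Hz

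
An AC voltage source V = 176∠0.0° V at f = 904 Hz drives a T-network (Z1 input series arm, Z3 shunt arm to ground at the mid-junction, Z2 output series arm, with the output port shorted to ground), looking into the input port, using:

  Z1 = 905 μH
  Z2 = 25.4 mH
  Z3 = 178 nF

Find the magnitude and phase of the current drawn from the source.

Step 1 — Angular frequency: ω = 2π·f = 2π·904 = 5680 rad/s.
Step 2 — Component impedances:
  Z1: Z = jωL = j·5680·0.000905 = 0 + j5.14 Ω
  Z2: Z = jωL = j·5680·0.0254 = 0 + j144.3 Ω
  Z3: Z = 1/(jωC) = -j/(ω·C) = 0 - j989.1 Ω
Step 3 — With the output port shorted to ground, the output series arm Z2 runs from the junction to ground; the shunt arm Z3 also runs from the junction to ground. They appear in parallel: Z3 || Z2 = 0 + j168.9 Ω.
Step 4 — Series with input arm Z1: Z_in = Z1 + (Z3 || Z2) = 0 + j174.1 Ω = 174.1∠90.0° Ω.
Step 5 — Source phasor: V = 176∠0.0° V = 176 V.
Step 6 — Ohm's law: I = V / Z_total = (176) / (0 + j174.1) = 0 - j1.011 A.
Step 7 — Convert to polar: |I| = 1.011 A, ∠I = -90.0°.

I = 1.011∠-90.0° A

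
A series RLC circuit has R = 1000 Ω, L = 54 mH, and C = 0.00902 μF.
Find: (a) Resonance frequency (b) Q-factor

Step 1 — Resonance condition Im(Z)=0 gives ω₀ = 1/√(LC).
Step 2 — ω₀ = 1/√(0.054·9.02e-09) = 4.531e+04 rad/s.
Step 3 — f₀ = ω₀/(2π) = 7211 Hz.
Step 4 — Series Q: Q = ω₀L/R = 4.531e+04·0.054/1000 = 2.447.

(a) f₀ = 7211 Hz  (b) Q = 2.447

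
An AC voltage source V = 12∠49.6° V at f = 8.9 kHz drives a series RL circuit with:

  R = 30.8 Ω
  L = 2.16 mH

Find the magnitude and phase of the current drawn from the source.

Step 1 — Angular frequency: ω = 2π·f = 2π·8900 = 5.592e+04 rad/s.
Step 2 — Component impedances:
  R: Z = R = 30.8 Ω
  L: Z = jωL = j·5.592e+04·0.00216 = 0 + j120.8 Ω
Step 3 — Series combination: Z_total = R + L = 30.8 + j120.8 Ω = 124.7∠75.7° Ω.
Step 4 — Source phasor: V = 12∠49.6° V = 7.777 + j9.138 V.
Step 5 — Ohm's law: I = V / Z_total = (7.777 + j9.138) / (30.8 + j120.8) = 0.08645 - j0.04234 A.
Step 6 — Convert to polar: |I| = 0.09627 A, ∠I = -26.1°.

I = 0.09627∠-26.1° A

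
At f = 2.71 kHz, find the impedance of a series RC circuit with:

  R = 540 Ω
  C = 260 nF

Step 1 — Angular frequency: ω = 2π·f = 2π·2710 = 1.703e+04 rad/s.
Step 2 — Component impedances:
  R: Z = R = 540 Ω
  C: Z = 1/(jωC) = -j/(ω·C) = 0 - j225.9 Ω
Step 3 — Series combination: Z_total = R + C = 540 - j225.9 Ω = 585.3∠-22.7° Ω.

Z = 540 - j225.9 Ω = 585.3∠-22.7° Ω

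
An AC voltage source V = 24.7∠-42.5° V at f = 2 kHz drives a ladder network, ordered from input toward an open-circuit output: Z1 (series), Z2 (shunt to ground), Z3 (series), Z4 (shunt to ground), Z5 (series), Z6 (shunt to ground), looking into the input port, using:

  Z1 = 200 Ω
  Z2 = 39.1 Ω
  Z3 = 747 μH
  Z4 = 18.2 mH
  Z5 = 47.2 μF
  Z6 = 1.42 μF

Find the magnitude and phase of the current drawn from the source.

Step 1 — Angular frequency: ω = 2π·f = 2π·2000 = 1.257e+04 rad/s.
Step 2 — Component impedances:
  Z1: Z = R = 200 Ω
  Z2: Z = R = 39.1 Ω
  Z3: Z = jωL = j·1.257e+04·0.000747 = 0 + j9.387 Ω
  Z4: Z = jωL = j·1.257e+04·0.0182 = 0 + j228.7 Ω
  Z5: Z = 1/(jωC) = -j/(ω·C) = 0 - j1.686 Ω
  Z6: Z = 1/(jωC) = -j/(ω·C) = 0 - j56.04 Ω
Step 3 — Ladder network (open output): work backward from the far end, alternating series and parallel combinations. Z_in = 229.3 - j16.92 Ω = 230∠-4.2° Ω.
Step 4 — Source phasor: V = 24.7∠-42.5° V = 18.21 - j16.69 V.
Step 5 — Ohm's law: I = V / Z_total = (18.21 - j16.69) / (229.3 - j16.92) = 0.08431 - j0.06654 A.
Step 6 — Convert to polar: |I| = 0.1074 A, ∠I = -38.3°.

I = 0.1074∠-38.3° A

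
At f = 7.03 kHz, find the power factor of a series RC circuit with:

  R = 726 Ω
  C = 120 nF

Step 1 — Angular frequency: ω = 2π·f = 2π·7030 = 4.417e+04 rad/s.
Step 2 — Component impedances:
  R: Z = R = 726 Ω
  C: Z = 1/(jωC) = -j/(ω·C) = 0 - j188.7 Ω
Step 3 — Series combination: Z_total = R + C = 726 - j188.7 Ω = 750.1∠-14.6° Ω.
Step 4 — Power factor: PF = cos(φ) = Re(Z)/|Z| = 726/750.1 = 0.9679.
Step 5 — Type: Im(Z) = -188.7 ⇒ leading (phase φ = -14.6°).

PF = 0.9679 (leading, φ = -14.6°)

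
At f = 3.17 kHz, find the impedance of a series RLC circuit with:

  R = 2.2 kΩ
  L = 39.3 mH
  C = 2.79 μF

Step 1 — Angular frequency: ω = 2π·f = 2π·3170 = 1.992e+04 rad/s.
Step 2 — Component impedances:
  R: Z = R = 2200 Ω
  L: Z = jωL = j·1.992e+04·0.0393 = 0 + j782.8 Ω
  C: Z = 1/(jωC) = -j/(ω·C) = 0 - j18 Ω
Step 3 — Series combination: Z_total = R + L + C = 2200 + j764.8 Ω = 2329∠19.2° Ω.

Z = 2200 + j764.8 Ω = 2329∠19.2° Ω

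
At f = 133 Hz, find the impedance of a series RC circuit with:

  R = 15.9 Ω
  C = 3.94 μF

Step 1 — Angular frequency: ω = 2π·f = 2π·133 = 835.7 rad/s.
Step 2 — Component impedances:
  R: Z = R = 15.9 Ω
  C: Z = 1/(jωC) = -j/(ω·C) = 0 - j303.7 Ω
Step 3 — Series combination: Z_total = R + C = 15.9 - j303.7 Ω = 304.1∠-87.0° Ω.

Z = 15.9 - j303.7 Ω = 304.1∠-87.0° Ω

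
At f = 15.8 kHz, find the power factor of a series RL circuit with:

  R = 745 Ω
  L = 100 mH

Step 1 — Angular frequency: ω = 2π·f = 2π·1.58e+04 = 9.927e+04 rad/s.
Step 2 — Component impedances:
  R: Z = R = 745 Ω
  L: Z = jωL = j·9.927e+04·0.1 = 0 + j9927 Ω
Step 3 — Series combination: Z_total = R + L = 745 + j9927 Ω = 9955∠85.7° Ω.
Step 4 — Power factor: PF = cos(φ) = Re(Z)/|Z| = 745/9955.3 = 0.07483.
Step 5 — Type: Im(Z) = 9927 ⇒ lagging (phase φ = 85.7°).

PF = 0.07483 (lagging, φ = 85.7°)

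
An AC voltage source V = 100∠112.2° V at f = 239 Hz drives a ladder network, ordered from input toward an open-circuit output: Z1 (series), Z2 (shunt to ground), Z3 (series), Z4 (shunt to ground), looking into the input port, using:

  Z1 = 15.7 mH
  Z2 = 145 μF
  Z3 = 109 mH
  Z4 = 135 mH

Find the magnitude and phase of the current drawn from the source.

Step 1 — Angular frequency: ω = 2π·f = 2π·239 = 1502 rad/s.
Step 2 — Component impedances:
  Z1: Z = jωL = j·1502·0.0157 = 0 + j23.58 Ω
  Z2: Z = 1/(jωC) = -j/(ω·C) = 0 - j4.593 Ω
  Z3: Z = jωL = j·1502·0.109 = 0 + j163.7 Ω
  Z4: Z = jωL = j·1502·0.135 = 0 + j202.7 Ω
Step 3 — Ladder network (open output): work backward from the far end, alternating series and parallel combinations. Z_in = 0 + j18.93 Ω = 18.93∠90.0° Ω.
Step 4 — Source phasor: V = 100∠112.2° V = -37.78 + j92.59 V.
Step 5 — Ohm's law: I = V / Z_total = (-37.78 + j92.59) / (0 + j18.93) = 4.892 + j1.996 A.
Step 6 — Convert to polar: |I| = 5.284 A, ∠I = 22.2°.

I = 5.284∠22.2° A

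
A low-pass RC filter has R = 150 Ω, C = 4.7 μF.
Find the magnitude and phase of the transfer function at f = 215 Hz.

Step 1 — Angular frequency: ω = 2π·215 = 1351 rad/s.
Step 2 — Transfer function: H(jω) = 1/(1 + jωRC).
Step 3 — Denominator: 1 + jωRC = 1 + j·1351·150·4.7e-06 = 1 + j0.9524.
Step 4 — H = 0.5244 - j0.4994.
Step 5 — Magnitude: |H| = 0.7241 (-2.8 dB); phase: φ = -43.6°.

|H| = 0.7241 (-2.8 dB), φ = -43.6°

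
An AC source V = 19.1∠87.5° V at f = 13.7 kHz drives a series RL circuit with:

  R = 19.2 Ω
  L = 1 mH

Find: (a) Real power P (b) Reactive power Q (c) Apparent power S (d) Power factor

Step 1 — Angular frequency: ω = 2π·f = 2π·1.37e+04 = 8.608e+04 rad/s.
Step 2 — Component impedances:
  R: Z = R = 19.2 Ω
  L: Z = jωL = j·8.608e+04·0.001 = 0 + j86.08 Ω
Step 3 — Series combination: Z_total = R + L = 19.2 + j86.08 Ω = 88.19∠77.4° Ω.
Step 4 — Source phasor: V = 19.1∠87.5° V = 0.8331 + j19.08 V.
Step 5 — Current: I = V / Z = 0.2132 + j0.03788 A = 0.2166∠10.1° A.
Step 6 — Complex power: S = V·I* = 0.9005 + j4.037 VA.
Step 7 — Real power: P = Re(S) = 0.9005 W.
Step 8 — Reactive power: Q = Im(S) = 4.037 VAR.
Step 9 — Apparent power: |S| = 4.136 VA.
Step 10 — Power factor: PF = P/|S| = 0.2177 (lagging).

(a) P = 0.9005 W  (b) Q = 4.037 VAR  (c) S = 4.136 VA  (d) PF = 0.2177 (lagging)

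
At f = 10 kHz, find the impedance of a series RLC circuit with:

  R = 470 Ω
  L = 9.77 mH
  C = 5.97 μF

Step 1 — Angular frequency: ω = 2π·f = 2π·1e+04 = 6.283e+04 rad/s.
Step 2 — Component impedances:
  R: Z = R = 470 Ω
  L: Z = jωL = j·6.283e+04·0.00977 = 0 + j613.9 Ω
  C: Z = 1/(jωC) = -j/(ω·C) = 0 - j2.666 Ω
Step 3 — Series combination: Z_total = R + L + C = 470 + j611.2 Ω = 771∠52.4° Ω.

Z = 470 + j611.2 Ω = 771∠52.4° Ω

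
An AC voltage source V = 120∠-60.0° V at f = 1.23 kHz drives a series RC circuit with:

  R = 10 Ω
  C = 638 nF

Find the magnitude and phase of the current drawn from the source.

Step 1 — Angular frequency: ω = 2π·f = 2π·1230 = 7728 rad/s.
Step 2 — Component impedances:
  R: Z = R = 10 Ω
  C: Z = 1/(jωC) = -j/(ω·C) = 0 - j202.8 Ω
Step 3 — Series combination: Z_total = R + C = 10 - j202.8 Ω = 203.1∠-87.2° Ω.
Step 4 — Source phasor: V = 120∠-60.0° V = 60 - j103.9 V.
Step 5 — Ohm's law: I = V / Z_total = (60 - j103.9) / (10 - j202.8) = 0.5257 + j0.2699 A.
Step 6 — Convert to polar: |I| = 0.591 A, ∠I = 27.2°.

I = 0.591∠27.2° A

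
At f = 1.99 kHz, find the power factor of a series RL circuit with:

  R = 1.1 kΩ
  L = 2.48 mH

Step 1 — Angular frequency: ω = 2π·f = 2π·1990 = 1.25e+04 rad/s.
Step 2 — Component impedances:
  R: Z = R = 1100 Ω
  L: Z = jωL = j·1.25e+04·0.00248 = 0 + j31.01 Ω
Step 3 — Series combination: Z_total = R + L = 1100 + j31.01 Ω = 1100∠1.6° Ω.
Step 4 — Power factor: PF = cos(φ) = Re(Z)/|Z| = 1100/1100.4 = 0.9996.
Step 5 — Type: Im(Z) = 31.01 ⇒ lagging (phase φ = 1.6°).

PF = 0.9996 (lagging, φ = 1.6°)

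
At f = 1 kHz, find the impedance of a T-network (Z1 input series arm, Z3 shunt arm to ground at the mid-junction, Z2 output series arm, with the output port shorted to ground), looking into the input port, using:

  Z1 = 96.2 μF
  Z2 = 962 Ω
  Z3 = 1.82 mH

Step 1 — Angular frequency: ω = 2π·f = 2π·1000 = 6283 rad/s.
Step 2 — Component impedances:
  Z1: Z = 1/(jωC) = -j/(ω·C) = 0 - j1.654 Ω
  Z2: Z = R = 962 Ω
  Z3: Z = jωL = j·6283·0.00182 = 0 + j11.44 Ω
Step 3 — With the output port shorted to ground, the output series arm Z2 runs from the junction to ground; the shunt arm Z3 also runs from the junction to ground. They appear in parallel: Z3 || Z2 = 0.1359 + j11.43 Ω.
Step 4 — Series with input arm Z1: Z_in = Z1 + (Z3 || Z2) = 0.1359 + j9.779 Ω = 9.78∠89.2° Ω.

Z = 0.1359 + j9.779 Ω = 9.78∠89.2° Ω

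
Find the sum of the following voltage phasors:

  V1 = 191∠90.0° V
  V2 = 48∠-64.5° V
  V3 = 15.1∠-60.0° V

Step 1 — Convert each phasor to rectangular form:
  V1 = 191·(cos(90.0°) + j·sin(90.0°)) = 0 + j191 V
  V2 = 48·(cos(-64.5°) + j·sin(-64.5°)) = 20.66 - j43.32 V
  V3 = 15.1·(cos(-60.0°) + j·sin(-60.0°)) = 7.55 - j13.08 V
Step 2 — Sum components: V_total = 28.21 + j134.6 V.
Step 3 — Convert to polar: |V_total| = 137.5 V, ∠V_total = 78.2°.

V_total = 137.5∠78.2° V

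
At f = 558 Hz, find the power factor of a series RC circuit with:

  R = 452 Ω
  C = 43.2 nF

Step 1 — Angular frequency: ω = 2π·f = 2π·558 = 3506 rad/s.
Step 2 — Component impedances:
  R: Z = R = 452 Ω
  C: Z = 1/(jωC) = -j/(ω·C) = 0 - j6602 Ω
Step 3 — Series combination: Z_total = R + C = 452 - j6602 Ω = 6618∠-86.1° Ω.
Step 4 — Power factor: PF = cos(φ) = Re(Z)/|Z| = 452/6618 = 0.0683.
Step 5 — Type: Im(Z) = -6602 ⇒ leading (phase φ = -86.1°).

PF = 0.0683 (leading, φ = -86.1°)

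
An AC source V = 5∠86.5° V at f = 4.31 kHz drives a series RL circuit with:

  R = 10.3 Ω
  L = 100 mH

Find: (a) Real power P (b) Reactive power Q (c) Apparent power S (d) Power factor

Step 1 — Angular frequency: ω = 2π·f = 2π·4310 = 2.708e+04 rad/s.
Step 2 — Component impedances:
  R: Z = R = 10.3 Ω
  L: Z = jωL = j·2.708e+04·0.1 = 0 + j2708 Ω
Step 3 — Series combination: Z_total = R + L = 10.3 + j2708 Ω = 2708∠89.8° Ω.
Step 4 — Source phasor: V = 5∠86.5° V = 0.3052 + j4.991 V.
Step 5 — Current: I = V / Z = 0.001843 - j0.0001057 A = 0.001846∠-3.3° A.
Step 6 — Complex power: S = V·I* = 3.511e-05 + j0.009232 VA.
Step 7 — Real power: P = Re(S) = 3.511e-05 W.
Step 8 — Reactive power: Q = Im(S) = 0.009232 VAR.
Step 9 — Apparent power: |S| = 0.009232 VA.
Step 10 — Power factor: PF = P/|S| = 0.003803 (lagging).

(a) P = 3.511e-05 W  (b) Q = 0.009232 VAR  (c) S = 0.009232 VA  (d) PF = 0.003803 (lagging)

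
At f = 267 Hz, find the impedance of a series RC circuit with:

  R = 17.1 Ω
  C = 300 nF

Step 1 — Angular frequency: ω = 2π·f = 2π·267 = 1678 rad/s.
Step 2 — Component impedances:
  R: Z = R = 17.1 Ω
  C: Z = 1/(jωC) = -j/(ω·C) = 0 - j1987 Ω
Step 3 — Series combination: Z_total = R + C = 17.1 - j1987 Ω = 1987∠-89.5° Ω.

Z = 17.1 - j1987 Ω = 1987∠-89.5° Ω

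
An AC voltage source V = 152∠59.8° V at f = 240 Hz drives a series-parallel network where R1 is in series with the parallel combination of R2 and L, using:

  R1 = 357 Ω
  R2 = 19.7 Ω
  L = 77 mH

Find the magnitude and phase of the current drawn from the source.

Step 1 — Angular frequency: ω = 2π·f = 2π·240 = 1508 rad/s.
Step 2 — Component impedances:
  R1: Z = R = 357 Ω
  R2: Z = R = 19.7 Ω
  L: Z = jωL = j·1508·0.077 = 0 + j116.1 Ω
Step 3 — Parallel branch: R2 || L = 1/(1/R2 + 1/L) = 19.15 + j3.249 Ω.
Step 4 — Series with R1: Z_total = R1 + (R2 || L) = 376.1 + j3.249 Ω = 376.2∠0.5° Ω.
Step 5 — Source phasor: V = 152∠59.8° V = 76.46 + j131.4 V.
Step 6 — Ohm's law: I = V / Z_total = (76.46 + j131.4) / (376.1 + j3.249) = 0.2063 + j0.3475 A.
Step 7 — Convert to polar: |I| = 0.4041 A, ∠I = 59.3°.

I = 0.4041∠59.3° A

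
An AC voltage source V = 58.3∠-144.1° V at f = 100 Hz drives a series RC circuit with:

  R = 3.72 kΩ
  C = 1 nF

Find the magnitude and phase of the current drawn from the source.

Step 1 — Angular frequency: ω = 2π·f = 2π·100 = 628.3 rad/s.
Step 2 — Component impedances:
  R: Z = R = 3720 Ω
  C: Z = 1/(jωC) = -j/(ω·C) = 0 - j1.592e+06 Ω
Step 3 — Series combination: Z_total = R + C = 3720 - j1.592e+06 Ω = 1.592e+06∠-89.9° Ω.
Step 4 — Source phasor: V = 58.3∠-144.1° V = -47.23 - j34.19 V.
Step 5 — Ohm's law: I = V / Z_total = (-47.23 - j34.19) / (3720 - j1.592e+06) = 2.141e-05 - j2.972e-05 A.
Step 6 — Convert to polar: |I| = 3.663e-05 A, ∠I = -54.2°.

I = 3.663e-05∠-54.2° A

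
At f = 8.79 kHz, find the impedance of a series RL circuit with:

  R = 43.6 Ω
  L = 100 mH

Step 1 — Angular frequency: ω = 2π·f = 2π·8790 = 5.523e+04 rad/s.
Step 2 — Component impedances:
  R: Z = R = 43.6 Ω
  L: Z = jωL = j·5.523e+04·0.1 = 0 + j5523 Ω
Step 3 — Series combination: Z_total = R + L = 43.6 + j5523 Ω = 5523∠89.5° Ω.

Z = 43.6 + j5523 Ω = 5523∠89.5° Ω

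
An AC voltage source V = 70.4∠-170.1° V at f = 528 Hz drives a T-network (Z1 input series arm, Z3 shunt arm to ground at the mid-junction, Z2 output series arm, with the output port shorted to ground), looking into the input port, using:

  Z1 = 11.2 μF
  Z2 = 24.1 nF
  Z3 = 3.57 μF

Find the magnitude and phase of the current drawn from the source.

Step 1 — Angular frequency: ω = 2π·f = 2π·528 = 3318 rad/s.
Step 2 — Component impedances:
  Z1: Z = 1/(jωC) = -j/(ω·C) = 0 - j26.91 Ω
  Z2: Z = 1/(jωC) = -j/(ω·C) = 0 - j1.251e+04 Ω
  Z3: Z = 1/(jωC) = -j/(ω·C) = 0 - j84.43 Ω
Step 3 — With the output port shorted to ground, the output series arm Z2 runs from the junction to ground; the shunt arm Z3 also runs from the junction to ground. They appear in parallel: Z3 || Z2 = 0 - j83.87 Ω.
Step 4 — Series with input arm Z1: Z_in = Z1 + (Z3 || Z2) = 0 - j110.8 Ω = 110.8∠-90.0° Ω.
Step 5 — Source phasor: V = 70.4∠-170.1° V = -69.35 - j12.1 V.
Step 6 — Ohm's law: I = V / Z_total = (-69.35 - j12.1) / (0 - j110.8) = 0.1093 - j0.626 A.
Step 7 — Convert to polar: |I| = 0.6355 A, ∠I = -80.1°.

I = 0.6355∠-80.1° A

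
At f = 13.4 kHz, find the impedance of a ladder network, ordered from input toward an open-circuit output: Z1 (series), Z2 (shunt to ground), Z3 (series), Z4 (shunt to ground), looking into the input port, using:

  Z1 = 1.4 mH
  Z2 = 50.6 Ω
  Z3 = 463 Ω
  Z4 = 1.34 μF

Step 1 — Angular frequency: ω = 2π·f = 2π·1.34e+04 = 8.419e+04 rad/s.
Step 2 — Component impedances:
  Z1: Z = jωL = j·8.419e+04·0.0014 = 0 + j117.9 Ω
  Z2: Z = R = 50.6 Ω
  Z3: Z = R = 463 Ω
  Z4: Z = 1/(jωC) = -j/(ω·C) = 0 - j8.864 Ω
Step 3 — Ladder network (open output): work backward from the far end, alternating series and parallel combinations. Z_in = 45.62 + j117.8 Ω = 126.3∠68.8° Ω.

Z = 45.62 + j117.8 Ω = 126.3∠68.8° Ω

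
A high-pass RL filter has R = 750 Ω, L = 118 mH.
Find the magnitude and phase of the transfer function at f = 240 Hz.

Step 1 — Angular frequency: ω = 2π·240 = 1508 rad/s.
Step 2 — Transfer function: H(jω) = jωL/(R + jωL).
Step 3 — Numerator jωL = j·177.9; denominator R + jωL = 750 + j177.9.
Step 4 — H = 0.05329 + j0.2246.
Step 5 — Magnitude: |H| = 0.2308 (-12.7 dB); phase: φ = 76.7°.

|H| = 0.2308 (-12.7 dB), φ = 76.7°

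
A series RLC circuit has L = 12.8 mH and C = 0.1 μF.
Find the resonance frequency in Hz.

Step 1 — Resonance condition Im(Z)=0 gives ω₀ = 1/√(LC).
Step 2 — ω₀ = 1/√(0.0128·1e-07) = 2.795e+04 rad/s.
Step 3 — f₀ = ω₀/(2π) = 4449 Hz.

f₀ = 4449 Hz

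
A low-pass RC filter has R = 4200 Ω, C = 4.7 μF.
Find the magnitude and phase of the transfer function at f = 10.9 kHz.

Step 1 — Angular frequency: ω = 2π·1.09e+04 = 6.849e+04 rad/s.
Step 2 — Transfer function: H(jω) = 1/(1 + jωRC).
Step 3 — Denominator: 1 + jωRC = 1 + j·6.849e+04·4200·4.7e-06 = 1 + j1352.
Step 4 — H = 5.471e-07 - j0.0007397.
Step 5 — Magnitude: |H| = 0.0007397 (-62.6 dB); phase: φ = -90.0°.

|H| = 0.0007397 (-62.6 dB), φ = -90.0°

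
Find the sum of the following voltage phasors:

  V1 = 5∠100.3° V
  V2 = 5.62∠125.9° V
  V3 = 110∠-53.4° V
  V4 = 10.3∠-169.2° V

Step 1 — Convert each phasor to rectangular form:
  V1 = 5·(cos(100.3°) + j·sin(100.3°)) = -0.894 + j4.919 V
  V2 = 5.62·(cos(125.9°) + j·sin(125.9°)) = -3.295 + j4.552 V
  V3 = 110·(cos(-53.4°) + j·sin(-53.4°)) = 65.58 - j88.31 V
  V4 = 10.3·(cos(-169.2°) + j·sin(-169.2°)) = -10.12 - j1.93 V
Step 2 — Sum components: V_total = 51.28 - j80.77 V.
Step 3 — Convert to polar: |V_total| = 95.67 V, ∠V_total = -57.6°.

V_total = 95.67∠-57.6° V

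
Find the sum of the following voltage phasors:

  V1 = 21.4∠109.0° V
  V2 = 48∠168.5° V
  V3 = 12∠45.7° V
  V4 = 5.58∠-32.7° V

Step 1 — Convert each phasor to rectangular form:
  V1 = 21.4·(cos(109.0°) + j·sin(109.0°)) = -6.967 + j20.23 V
  V2 = 48·(cos(168.5°) + j·sin(168.5°)) = -47.04 + j9.57 V
  V3 = 12·(cos(45.7°) + j·sin(45.7°)) = 8.381 + j8.588 V
  V4 = 5.58·(cos(-32.7°) + j·sin(-32.7°)) = 4.696 - j3.015 V
Step 2 — Sum components: V_total = -40.93 + j35.38 V.
Step 3 — Convert to polar: |V_total| = 54.1 V, ∠V_total = 139.2°.

V_total = 54.1∠139.2° V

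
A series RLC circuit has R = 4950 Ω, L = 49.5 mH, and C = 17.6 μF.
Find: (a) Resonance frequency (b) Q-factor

Step 1 — Resonance condition Im(Z)=0 gives ω₀ = 1/√(LC).
Step 2 — ω₀ = 1/√(0.0495·1.76e-05) = 1071 rad/s.
Step 3 — f₀ = ω₀/(2π) = 170.5 Hz.
Step 4 — Series Q: Q = ω₀L/R = 1071·0.0495/4950 = 0.01071.

(a) f₀ = 170.5 Hz  (b) Q = 0.01071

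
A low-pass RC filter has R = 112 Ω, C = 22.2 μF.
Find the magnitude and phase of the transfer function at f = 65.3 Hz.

Step 1 — Angular frequency: ω = 2π·65.3 = 410.3 rad/s.
Step 2 — Transfer function: H(jω) = 1/(1 + jωRC).
Step 3 — Denominator: 1 + jωRC = 1 + j·410.3·112·2.22e-05 = 1 + j1.02.
Step 4 — H = 0.49 - j0.4999.
Step 5 — Magnitude: |H| = 0.7 (-3.1 dB); phase: φ = -45.6°.

|H| = 0.7 (-3.1 dB), φ = -45.6°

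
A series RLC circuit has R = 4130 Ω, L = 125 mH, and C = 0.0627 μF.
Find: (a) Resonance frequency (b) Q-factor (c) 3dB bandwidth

Step 1 — Resonance: ω₀ = 1/√(LC) = 1/√(0.125·6.27e-08) = 1.13e+04 rad/s.
Step 2 — f₀ = ω₀/(2π) = 1798 Hz.
Step 3 — Series Q: Q = ω₀L/R = 1.13e+04·0.125/4130 = 0.3419.
Step 4 — Bandwidth: Δω = ω₀/Q = 3.304e+04 rad/s; BW = Δω/(2π) = 5258 Hz.

(a) f₀ = 1798 Hz  (b) Q = 0.3419  (c) BW = 5258 Hz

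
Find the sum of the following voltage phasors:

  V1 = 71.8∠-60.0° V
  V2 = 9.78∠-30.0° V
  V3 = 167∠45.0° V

Step 1 — Convert each phasor to rectangular form:
  V1 = 71.8·(cos(-60.0°) + j·sin(-60.0°)) = 35.9 - j62.18 V
  V2 = 9.78·(cos(-30.0°) + j·sin(-30.0°)) = 8.47 - j4.89 V
  V3 = 167·(cos(45.0°) + j·sin(45.0°)) = 118.1 + j118.1 V
Step 2 — Sum components: V_total = 162.5 + j51.02 V.
Step 3 — Convert to polar: |V_total| = 170.3 V, ∠V_total = 17.4°.

V_total = 170.3∠17.4° V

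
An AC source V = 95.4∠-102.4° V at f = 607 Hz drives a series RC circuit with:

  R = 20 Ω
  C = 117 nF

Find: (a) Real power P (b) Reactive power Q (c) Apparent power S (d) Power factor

Step 1 — Angular frequency: ω = 2π·f = 2π·607 = 3814 rad/s.
Step 2 — Component impedances:
  R: Z = R = 20 Ω
  C: Z = 1/(jωC) = -j/(ω·C) = 0 - j2241 Ω
Step 3 — Series combination: Z_total = R + C = 20 - j2241 Ω = 2241∠-89.5° Ω.
Step 4 — Source phasor: V = 95.4∠-102.4° V = -20.49 - j93.17 V.
Step 5 — Current: I = V / Z = 0.04149 - j0.009512 A = 0.04257∠-12.9° A.
Step 6 — Complex power: S = V·I* = 0.03624 - j4.061 VA.
Step 7 — Real power: P = Re(S) = 0.03624 W.
Step 8 — Reactive power: Q = Im(S) = -4.061 VAR.
Step 9 — Apparent power: |S| = 4.061 VA.
Step 10 — Power factor: PF = P/|S| = 0.008924 (leading).

(a) P = 0.03624 W  (b) Q = -4.061 VAR  (c) S = 4.061 VA  (d) PF = 0.008924 (leading)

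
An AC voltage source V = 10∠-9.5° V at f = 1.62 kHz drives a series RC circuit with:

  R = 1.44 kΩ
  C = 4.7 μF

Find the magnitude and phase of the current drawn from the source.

Step 1 — Angular frequency: ω = 2π·f = 2π·1620 = 1.018e+04 rad/s.
Step 2 — Component impedances:
  R: Z = R = 1440 Ω
  C: Z = 1/(jωC) = -j/(ω·C) = 0 - j20.9 Ω
Step 3 — Series combination: Z_total = R + C = 1440 - j20.9 Ω = 1440∠-0.8° Ω.
Step 4 — Source phasor: V = 10∠-9.5° V = 9.863 - j1.65 V.
Step 5 — Ohm's law: I = V / Z_total = (9.863 - j1.65) / (1440 - j20.9) = 0.006864 - j0.001047 A.
Step 6 — Convert to polar: |I| = 0.006944 A, ∠I = -8.7°.

I = 0.006944∠-8.7° A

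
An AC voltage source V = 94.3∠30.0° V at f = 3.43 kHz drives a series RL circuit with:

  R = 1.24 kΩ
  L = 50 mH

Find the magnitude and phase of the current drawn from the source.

Step 1 — Angular frequency: ω = 2π·f = 2π·3430 = 2.155e+04 rad/s.
Step 2 — Component impedances:
  R: Z = R = 1240 Ω
  L: Z = jωL = j·2.155e+04·0.05 = 0 + j1078 Ω
Step 3 — Series combination: Z_total = R + L = 1240 + j1078 Ω = 1643∠41.0° Ω.
Step 4 — Source phasor: V = 94.3∠30.0° V = 81.67 + j47.15 V.
Step 5 — Ohm's law: I = V / Z_total = (81.67 + j47.15) / (1240 + j1078) = 0.05635 - j0.01094 A.
Step 6 — Convert to polar: |I| = 0.0574 A, ∠I = -11.0°.

I = 0.0574∠-11.0° A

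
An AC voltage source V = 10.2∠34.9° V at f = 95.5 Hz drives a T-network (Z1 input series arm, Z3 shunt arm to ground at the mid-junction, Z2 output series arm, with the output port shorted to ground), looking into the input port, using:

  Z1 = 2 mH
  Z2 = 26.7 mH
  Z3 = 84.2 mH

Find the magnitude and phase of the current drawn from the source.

Step 1 — Angular frequency: ω = 2π·f = 2π·95.5 = 600 rad/s.
Step 2 — Component impedances:
  Z1: Z = jωL = j·600·0.002 = 0 + j1.2 Ω
  Z2: Z = jωL = j·600·0.0267 = 0 + j16.02 Ω
  Z3: Z = jωL = j·600·0.0842 = 0 + j50.52 Ω
Step 3 — With the output port shorted to ground, the output series arm Z2 runs from the junction to ground; the shunt arm Z3 also runs from the junction to ground. They appear in parallel: Z3 || Z2 = 0 + j12.16 Ω.
Step 4 — Series with input arm Z1: Z_in = Z1 + (Z3 || Z2) = 0 + j13.36 Ω = 13.36∠90.0° Ω.
Step 5 — Source phasor: V = 10.2∠34.9° V = 8.366 + j5.836 V.
Step 6 — Ohm's law: I = V / Z_total = (8.366 + j5.836) / (0 + j13.36) = 0.4367 - j0.626 A.
Step 7 — Convert to polar: |I| = 0.7632 A, ∠I = -55.1°.

I = 0.7632∠-55.1° A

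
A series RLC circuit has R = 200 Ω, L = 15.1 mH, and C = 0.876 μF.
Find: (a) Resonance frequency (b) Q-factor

Step 1 — Resonance condition Im(Z)=0 gives ω₀ = 1/√(LC).
Step 2 — ω₀ = 1/√(0.0151·8.76e-07) = 8695 rad/s.
Step 3 — f₀ = ω₀/(2π) = 1384 Hz.
Step 4 — Series Q: Q = ω₀L/R = 8695·0.0151/200 = 0.6565.

(a) f₀ = 1384 Hz  (b) Q = 0.6565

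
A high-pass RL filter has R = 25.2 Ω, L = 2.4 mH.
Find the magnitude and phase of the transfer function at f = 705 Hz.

Step 1 — Angular frequency: ω = 2π·705 = 4430 rad/s.
Step 2 — Transfer function: H(jω) = jωL/(R + jωL).
Step 3 — Numerator jωL = j·10.63; denominator R + jωL = 25.2 + j10.63.
Step 4 — H = 0.1511 + j0.3581.
Step 5 — Magnitude: |H| = 0.3887 (-8.2 dB); phase: φ = 67.1°.

|H| = 0.3887 (-8.2 dB), φ = 67.1°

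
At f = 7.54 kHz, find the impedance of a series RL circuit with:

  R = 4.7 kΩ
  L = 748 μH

Step 1 — Angular frequency: ω = 2π·f = 2π·7540 = 4.738e+04 rad/s.
Step 2 — Component impedances:
  R: Z = R = 4700 Ω
  L: Z = jωL = j·4.738e+04·0.000748 = 0 + j35.44 Ω
Step 3 — Series combination: Z_total = R + L = 4700 + j35.44 Ω = 4700∠0.4° Ω.

Z = 4700 + j35.44 Ω = 4700∠0.4° Ω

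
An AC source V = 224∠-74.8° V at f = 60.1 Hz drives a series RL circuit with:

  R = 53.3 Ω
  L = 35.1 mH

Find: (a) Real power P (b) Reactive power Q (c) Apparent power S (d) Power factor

Step 1 — Angular frequency: ω = 2π·f = 2π·60.1 = 377.6 rad/s.
Step 2 — Component impedances:
  R: Z = R = 53.3 Ω
  L: Z = jωL = j·377.6·0.0351 = 0 + j13.25 Ω
Step 3 — Series combination: Z_total = R + L = 53.3 + j13.25 Ω = 54.92∠14.0° Ω.
Step 4 — Source phasor: V = 224∠-74.8° V = 58.73 - j216.2 V.
Step 5 — Current: I = V / Z = 0.08791 - j4.077 A = 4.078∠-88.8° A.
Step 6 — Complex power: S = V·I* = 886.6 + j220.5 VA.
Step 7 — Real power: P = Re(S) = 886.6 W.
Step 8 — Reactive power: Q = Im(S) = 220.5 VAR.
Step 9 — Apparent power: |S| = 913.6 VA.
Step 10 — Power factor: PF = P/|S| = 0.9704 (lagging).

(a) P = 886.6 W  (b) Q = 220.5 VAR  (c) S = 913.6 VA  (d) PF = 0.9704 (lagging)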